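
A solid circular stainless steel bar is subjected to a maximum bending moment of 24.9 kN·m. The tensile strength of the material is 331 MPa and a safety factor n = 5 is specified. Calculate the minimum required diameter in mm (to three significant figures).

d = 156 mm

σ_allow = 331/5 = 66.20 MPa.
For a solid circular section σ = 32M/(πd³), so d³ = 32M/(π σ_allow) = 32×2.4900×10^7/(π×66.20) = 3.831×10^6 mm³.
d = 156.5 mm.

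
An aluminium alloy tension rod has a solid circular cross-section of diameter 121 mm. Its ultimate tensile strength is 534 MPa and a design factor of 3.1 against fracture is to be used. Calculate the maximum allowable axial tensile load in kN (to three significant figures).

σ_allow = 534/3.1 = 172.3 MPa.
A = πd²/4 = π×121²/4 = 11500 mm².
F_allow = σ_allow × A = 172.3×11500 = 1.981×10^6 N.

F_allow = 1980 kN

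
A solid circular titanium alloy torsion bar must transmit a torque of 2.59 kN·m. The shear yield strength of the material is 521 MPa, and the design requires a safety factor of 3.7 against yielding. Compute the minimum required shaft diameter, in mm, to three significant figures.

Allowable shear stress τ_allow = 521/3.7 = 140.8 MPa.
For a solid shaft τ = 16T/(πd³), so d³ = 16T/(π τ_allow) = 16×2590000/(π×140.8) = 93680 mm³.
d = (93680)^(1/3) = 45.42 mm.

d = 45.4 mm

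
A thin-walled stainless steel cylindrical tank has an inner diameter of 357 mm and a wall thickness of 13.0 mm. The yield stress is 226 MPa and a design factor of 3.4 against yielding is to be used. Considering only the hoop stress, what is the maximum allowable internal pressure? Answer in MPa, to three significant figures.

σ_allow = 226/3.4 = 66.47 MPa.
σ_h = pD/(2t) → p_allow = 2σ_allow t/D = 2×66.47×13.0/357 = 4.841 MPa.

p_allow = 4.84 MPa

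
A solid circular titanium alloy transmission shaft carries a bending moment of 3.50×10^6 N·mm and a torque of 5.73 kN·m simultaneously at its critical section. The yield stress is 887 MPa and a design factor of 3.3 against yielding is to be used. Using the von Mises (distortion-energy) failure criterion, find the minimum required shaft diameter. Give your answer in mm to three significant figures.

d = 61.3 mm

σ_allow = σ_y/n = 887/3.3 = 268.8 MPa.
For a solid shaft σ_b = 32M/(πd³) and τ = 16T/(πd³), so the von Mises stress is σ' = (16/πd³)·√(4M²+3T²).
√(4M²+3T²) = √(4×(3.500×10^6)² + 3×(5.730×10^6)²) = 1.214×10^7 N·mm.
d³ = 16×1.214×10^7/(π×268.8) = 230100 mm³.
d = 61.28 mm.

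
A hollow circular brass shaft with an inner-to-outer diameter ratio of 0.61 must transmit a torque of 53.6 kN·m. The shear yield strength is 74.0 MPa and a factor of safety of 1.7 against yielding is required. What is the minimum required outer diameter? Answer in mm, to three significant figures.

τ_allow = 74.0/1.7 = 43.53 MPa.
For a hollow shaft τ = 16T/[πd_o³(1−k⁴)] with k = 0.61, so 1−k⁴ = 0.8615.
d_o³ = 16T/[π τ_allow (1−k⁴)] = 16×5.3600×10^7/(π×43.53×0.8615) = 7.279×10^6 mm³.
d_o = 193.8 mm.

d_o = 194 mm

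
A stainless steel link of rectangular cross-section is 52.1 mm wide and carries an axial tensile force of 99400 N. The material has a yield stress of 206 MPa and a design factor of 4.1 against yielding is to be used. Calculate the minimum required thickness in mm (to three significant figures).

t = 38.0 mm

σ_allow = 206/4.1 = 50.24 MPa.
Required area A = F/σ_allow = 99400/50.24 = 1978 mm².
t = A/w = 1978/52.1 = 37.97 mm.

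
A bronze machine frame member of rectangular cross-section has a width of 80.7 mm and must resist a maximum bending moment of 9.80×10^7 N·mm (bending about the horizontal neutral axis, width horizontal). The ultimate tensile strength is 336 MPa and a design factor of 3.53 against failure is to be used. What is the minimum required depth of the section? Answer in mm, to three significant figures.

h = 277 mm

σ_allow = 336/3.53 = 95.18 MPa.
For a rectangular section σ = 6M/(bh²), so h² = 6M/(b σ_allow) = 6×9.8000×10^7/(80.7×95.18) = 76550 mm².
h = 276.7 mm.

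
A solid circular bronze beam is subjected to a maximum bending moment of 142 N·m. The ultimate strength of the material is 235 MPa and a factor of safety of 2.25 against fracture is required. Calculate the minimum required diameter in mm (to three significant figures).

σ_allow = 235/2.25 = 104.4 MPa.
For a solid circular section σ = 32M/(πd³), so d³ = 32M/(π σ_allow) = 32×142000/(π×104.4) = 13850 mm³.
d = 24.01 mm.

d = 24.0 mm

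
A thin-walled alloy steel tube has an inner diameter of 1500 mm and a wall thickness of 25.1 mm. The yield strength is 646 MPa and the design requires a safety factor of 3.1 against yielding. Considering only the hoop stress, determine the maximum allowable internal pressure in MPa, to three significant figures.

σ_allow = 646/3.1 = 208.4 MPa.
σ_h = pD/(2t) → p_allow = 2σ_allow t/D = 2×208.4×25.1/1500 = 6.974 MPa.

p_allow = 6.97 MPa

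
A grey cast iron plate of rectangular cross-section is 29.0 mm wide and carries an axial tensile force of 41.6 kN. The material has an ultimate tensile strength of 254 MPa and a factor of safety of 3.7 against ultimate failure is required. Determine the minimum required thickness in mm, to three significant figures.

t = 20.9 mm

σ_allow = 254/3.7 = 68.65 MPa.
Required area A = F/σ_allow = 41600/68.65 = 606.0 mm².
t = A/w = 606.0/29.0 = 20.90 mm.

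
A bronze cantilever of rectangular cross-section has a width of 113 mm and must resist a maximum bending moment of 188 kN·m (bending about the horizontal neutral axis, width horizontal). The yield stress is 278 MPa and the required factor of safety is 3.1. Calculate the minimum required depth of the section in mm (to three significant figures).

σ_allow = 278/3.1 = 89.68 MPa.
For a rectangular section σ = 6M/(bh²), so h² = 6M/(b σ_allow) = 6×1.8800×10^8/(113×89.68) = 111300 mm².
h = 333.6 mm.

h = 334 mm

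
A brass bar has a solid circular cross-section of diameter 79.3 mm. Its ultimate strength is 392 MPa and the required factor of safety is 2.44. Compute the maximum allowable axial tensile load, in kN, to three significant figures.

σ_allow = 392/2.44 = 160.7 MPa.
A = πd²/4 = π×79.3²/4 = 4939 mm².
F_allow = σ_allow × A = 160.7×4939 = 793500 N.

F_allow = 793 kN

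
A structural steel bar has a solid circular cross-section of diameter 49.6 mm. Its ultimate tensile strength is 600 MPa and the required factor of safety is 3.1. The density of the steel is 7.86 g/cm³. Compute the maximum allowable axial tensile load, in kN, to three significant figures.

σ_allow = 600/3.1 = 193.5 MPa.
A = πd²/4 = π×49.6²/4 = 1932 mm².
F_allow = σ_allow × A = 193.5×1932 = 374000 N.

F_allow = 374 kN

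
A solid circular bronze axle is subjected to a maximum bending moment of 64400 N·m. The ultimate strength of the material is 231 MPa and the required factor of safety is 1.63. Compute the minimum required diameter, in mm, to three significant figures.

d = 167 mm

σ_allow = 231/1.63 = 141.7 MPa.
For a solid circular section σ = 32M/(πd³), so d³ = 32M/(π σ_allow) = 32×6.4400×10^7/(π×141.7) = 4.629×10^6 mm³.
d = 166.7 mm.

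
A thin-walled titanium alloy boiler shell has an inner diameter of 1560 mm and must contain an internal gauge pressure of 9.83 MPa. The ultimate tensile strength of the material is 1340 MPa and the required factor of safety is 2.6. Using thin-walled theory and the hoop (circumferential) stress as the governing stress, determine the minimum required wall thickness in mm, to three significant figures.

t = 14.9 mm

σ_allow = 1340/2.6 = 515.4 MPa.
Hoop stress σ_h = pD/(2t), so t = pD/(2σ_allow) = 9.83×1560/(2×515.4) = 14.88 mm.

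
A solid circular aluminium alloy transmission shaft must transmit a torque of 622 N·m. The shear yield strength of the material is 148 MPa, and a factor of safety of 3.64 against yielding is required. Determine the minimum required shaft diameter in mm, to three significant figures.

Allowable shear stress τ_allow = 148/3.64 = 40.66 MPa.
For a solid shaft τ = 16T/(πd³), so d³ = 16T/(π τ_allow) = 16×622000/(π×40.66) = 77910 mm³.
d = (77910)^(1/3) = 42.71 mm.

d = 42.7 mm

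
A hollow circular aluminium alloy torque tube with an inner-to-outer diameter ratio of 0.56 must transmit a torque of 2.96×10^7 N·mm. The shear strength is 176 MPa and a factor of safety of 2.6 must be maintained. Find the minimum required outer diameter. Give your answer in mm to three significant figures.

d_o = 135 mm

τ_allow = 176/2.6 = 67.69 MPa.
For a hollow shaft τ = 16T/[πd_o³(1−k⁴)] with k = 0.56, so 1−k⁴ = 0.9017.
d_o³ = 16T/[π τ_allow (1−k⁴)] = 16×2.9600×10^7/(π×67.69×0.9017) = 2.470×10^6 mm³.
d_o = 135.2 mm.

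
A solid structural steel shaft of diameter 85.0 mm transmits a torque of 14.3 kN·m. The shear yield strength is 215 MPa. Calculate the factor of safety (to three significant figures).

n = 1.81

τ = 16T/(πd³) = 16×1.4300×10^7/(π×85.0³) = 118.6 MPa.
n = τ_limit/τ = 215/118.6 = 1.813.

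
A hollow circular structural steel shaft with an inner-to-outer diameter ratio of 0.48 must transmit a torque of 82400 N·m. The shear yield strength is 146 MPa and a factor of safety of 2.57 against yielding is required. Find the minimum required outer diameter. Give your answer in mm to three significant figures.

d_o = 198 mm

τ_allow = 146/2.57 = 56.81 MPa.
For a hollow shaft τ = 16T/[πd_o³(1−k⁴)] with k = 0.48, so 1−k⁴ = 0.9469.
d_o³ = 16T/[π τ_allow (1−k⁴)] = 16×8.2400×10^7/(π×56.81×0.9469) = 7.801×10^6 mm³.
d_o = 198.3 mm.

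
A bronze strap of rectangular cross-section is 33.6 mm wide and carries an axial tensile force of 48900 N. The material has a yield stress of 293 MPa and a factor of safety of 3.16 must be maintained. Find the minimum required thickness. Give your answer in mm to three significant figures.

t = 15.7 mm

σ_allow = 293/3.16 = 92.72 MPa.
Required area A = F/σ_allow = 48900/92.72 = 527.4 mm².
t = A/w = 527.4/33.6 = 15.70 mm.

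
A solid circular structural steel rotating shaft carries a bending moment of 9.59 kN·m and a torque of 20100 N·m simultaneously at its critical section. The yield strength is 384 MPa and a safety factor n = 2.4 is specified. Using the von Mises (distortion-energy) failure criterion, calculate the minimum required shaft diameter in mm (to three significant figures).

σ_allow = σ_y/n = 384/2.4 = 160.0 MPa.
For a solid shaft σ_b = 32M/(πd³) and τ = 16T/(πd³), so the von Mises stress is σ' = (16/πd³)·√(4M²+3T²).
√(4M²+3T²) = √(4×(9.590×10^6)² + 3×(2.010×10^7)²) = 3.975×10^7 N·mm.
d³ = 16×3.975×10^7/(π×160.0) = 1.265×10^6 mm³.
d = 108.2 mm.

d = 108 mm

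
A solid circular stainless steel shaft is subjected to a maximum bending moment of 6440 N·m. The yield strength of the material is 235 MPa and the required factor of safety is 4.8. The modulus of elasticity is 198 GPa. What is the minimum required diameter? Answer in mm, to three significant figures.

d = 110 mm

σ_allow = 235/4.8 = 48.96 MPa.
For a solid circular section σ = 32M/(πd³), so d³ = 32M/(π σ_allow) = 32×6440000/(π×48.96) = 1.340×10^6 mm³.
d = 110.2 mm.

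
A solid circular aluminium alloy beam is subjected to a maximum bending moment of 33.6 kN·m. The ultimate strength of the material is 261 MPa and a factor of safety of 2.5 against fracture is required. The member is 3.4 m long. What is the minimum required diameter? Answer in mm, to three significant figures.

σ_allow = 261/2.5 = 104.4 MPa.
For a solid circular section σ = 32M/(πd³), so d³ = 32M/(π σ_allow) = 32×3.3600×10^7/(π×104.4) = 3.278×10^6 mm³.
d = 148.6 mm.

d = 149 mm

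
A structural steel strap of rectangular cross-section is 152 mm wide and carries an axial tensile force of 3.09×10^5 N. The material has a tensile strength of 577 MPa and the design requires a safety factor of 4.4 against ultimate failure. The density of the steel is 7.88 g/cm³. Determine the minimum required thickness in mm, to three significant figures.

σ_allow = 577/4.4 = 131.1 MPa.
Required area A = F/σ_allow = 309000/131.1 = 2356 mm².
t = A/w = 2356/152 = 15.50 mm.

t = 15.5 mm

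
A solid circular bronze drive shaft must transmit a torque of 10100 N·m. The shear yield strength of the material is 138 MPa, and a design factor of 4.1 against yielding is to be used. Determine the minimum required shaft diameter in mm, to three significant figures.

Allowable shear stress τ_allow = 138/4.1 = 33.66 MPa.
For a solid shaft τ = 16T/(πd³), so d³ = 16T/(π τ_allow) = 16×1.0100×10^7/(π×33.66) = 1.528×10^6 mm³.
d = (1.528×10^6)^(1/3) = 115.2 mm.

d = 115 mm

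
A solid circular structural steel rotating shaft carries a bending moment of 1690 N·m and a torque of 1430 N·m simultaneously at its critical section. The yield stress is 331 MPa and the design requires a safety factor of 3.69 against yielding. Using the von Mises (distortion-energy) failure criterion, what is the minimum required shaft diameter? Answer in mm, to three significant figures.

d = 62.0 mm

σ_allow = σ_y/n = 331/3.69 = 89.70 MPa.
For a solid shaft σ_b = 32M/(πd³) and τ = 16T/(πd³), so the von Mises stress is σ' = (16/πd³)·√(4M²+3T²).
√(4M²+3T²) = √(4×(1.690×10^6)² + 3×(1.430×10^6)²) = 4.190×10^6 N·mm.
d³ = 16×4.190×10^6/(π×89.70) = 237900 mm³.
d = 61.96 mm.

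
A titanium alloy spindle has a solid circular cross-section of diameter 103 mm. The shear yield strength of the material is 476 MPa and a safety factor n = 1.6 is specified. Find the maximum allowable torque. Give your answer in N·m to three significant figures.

τ_allow = 476/1.6 = 297.5 MPa.
For a solid shaft T_allow = τ_allow·πd³/16; πd³/16 = π×103³/16 = 214600 mm³.
T_allow = 297.5×214600 = 6.383×10^7 N·mm = 63830 N·m.

T_allow = 63800 N·m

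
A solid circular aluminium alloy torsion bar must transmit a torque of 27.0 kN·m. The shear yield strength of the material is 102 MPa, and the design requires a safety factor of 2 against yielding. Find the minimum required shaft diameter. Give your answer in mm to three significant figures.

d = 139 mm

Allowable shear stress τ_allow = 102/2 = 51.00 MPa.
For a solid shaft τ = 16T/(πd³), so d³ = 16T/(π τ_allow) = 16×2.7000×10^7/(π×51.00) = 2.696×10^6 mm³.
d = (2.696×10^6)^(1/3) = 139.2 mm.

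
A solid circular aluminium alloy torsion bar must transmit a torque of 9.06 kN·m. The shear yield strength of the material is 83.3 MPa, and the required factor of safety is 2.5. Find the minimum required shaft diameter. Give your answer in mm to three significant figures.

d = 111 mm

Allowable shear stress τ_allow = 83.3/2.5 = 33.32 MPa.
For a solid shaft τ = 16T/(πd³), so d³ = 16T/(π τ_allow) = 16×9060000/(π×33.32) = 1.385×10^6 mm³.
d = (1.385×10^6)^(1/3) = 111.5 mm.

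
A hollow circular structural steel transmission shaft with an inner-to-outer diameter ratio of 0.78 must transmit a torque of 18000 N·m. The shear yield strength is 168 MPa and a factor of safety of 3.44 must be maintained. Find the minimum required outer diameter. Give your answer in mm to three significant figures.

d_o = 144 mm

τ_allow = 168/3.44 = 48.84 MPa.
For a hollow shaft τ = 16T/[πd_o³(1−k⁴)] with k = 0.78, so 1−k⁴ = 0.6298.
d_o³ = 16T/[π τ_allow (1−k⁴)] = 16×1.8000×10^7/(π×48.84×0.6298) = 2.980×10^6 mm³.
d_o = 143.9 mm.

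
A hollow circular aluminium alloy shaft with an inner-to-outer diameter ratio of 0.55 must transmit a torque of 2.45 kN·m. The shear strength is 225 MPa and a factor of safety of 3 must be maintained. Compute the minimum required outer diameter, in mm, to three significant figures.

d_o = 56.8 mm

τ_allow = 225/3 = 75.00 MPa.
For a hollow shaft τ = 16T/[πd_o³(1−k⁴)] with k = 0.55, so 1−k⁴ = 0.9085.
d_o³ = 16T/[π τ_allow (1−k⁴)] = 16×2450000/(π×75.00×0.9085) = 183100 mm³.
d_o = 56.79 mm.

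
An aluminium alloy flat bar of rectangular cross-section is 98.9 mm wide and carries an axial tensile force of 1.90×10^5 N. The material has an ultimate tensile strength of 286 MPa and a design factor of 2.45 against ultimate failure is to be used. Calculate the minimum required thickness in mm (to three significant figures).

t = 16.5 mm

σ_allow = 286/2.45 = 116.7 MPa.
Required area A = F/σ_allow = 190000/116.7 = 1628 mm².
t = A/w = 1628/98.9 = 16.46 mm.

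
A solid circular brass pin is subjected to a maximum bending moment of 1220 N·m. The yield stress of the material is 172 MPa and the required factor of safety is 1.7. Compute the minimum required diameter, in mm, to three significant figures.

d = 49.7 mm

σ_allow = 172/1.7 = 101.2 MPa.
For a solid circular section σ = 32M/(πd³), so d³ = 32M/(π σ_allow) = 32×1220000/(π×101.2) = 122800 mm³.
d = 49.71 mm.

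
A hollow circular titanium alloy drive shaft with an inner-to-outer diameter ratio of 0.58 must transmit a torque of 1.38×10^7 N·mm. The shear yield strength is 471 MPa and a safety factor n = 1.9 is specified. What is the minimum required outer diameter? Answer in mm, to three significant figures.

τ_allow = 471/1.9 = 247.9 MPa.
For a hollow shaft τ = 16T/[πd_o³(1−k⁴)] with k = 0.58, so 1−k⁴ = 0.8868.
d_o³ = 16T/[π τ_allow (1−k⁴)] = 16×1.3800×10^7/(π×247.9×0.8868) = 319700 mm³.
d_o = 68.38 mm.

d_o = 68.4 mm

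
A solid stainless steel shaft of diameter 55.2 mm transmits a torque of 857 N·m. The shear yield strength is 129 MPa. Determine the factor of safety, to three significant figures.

n = 4.97

τ = 16T/(πd³) = 16×857000/(π×55.2³) = 25.95 MPa.
n = τ_limit/τ = 129/25.95 = 4.971.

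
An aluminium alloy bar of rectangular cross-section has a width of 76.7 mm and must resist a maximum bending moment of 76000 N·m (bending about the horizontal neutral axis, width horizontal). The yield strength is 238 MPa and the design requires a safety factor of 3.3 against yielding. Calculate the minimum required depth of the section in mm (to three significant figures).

h = 287 mm

σ_allow = 238/3.3 = 72.12 MPa.
For a rectangular section σ = 6M/(bh²), so h² = 6M/(b σ_allow) = 6×7.6000×10^7/(76.7×72.12) = 82430 mm².
h = 287.1 mm.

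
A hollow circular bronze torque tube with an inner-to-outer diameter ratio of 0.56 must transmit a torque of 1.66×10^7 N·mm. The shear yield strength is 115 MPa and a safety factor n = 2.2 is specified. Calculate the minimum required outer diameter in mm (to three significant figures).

d_o = 122 mm

τ_allow = 115/2.2 = 52.27 MPa.
For a hollow shaft τ = 16T/[πd_o³(1−k⁴)] with k = 0.56, so 1−k⁴ = 0.9017.
d_o³ = 16T/[π τ_allow (1−k⁴)] = 16×1.6600×10^7/(π×52.27×0.9017) = 1.794×10^6 mm³.
d_o = 121.5 mm.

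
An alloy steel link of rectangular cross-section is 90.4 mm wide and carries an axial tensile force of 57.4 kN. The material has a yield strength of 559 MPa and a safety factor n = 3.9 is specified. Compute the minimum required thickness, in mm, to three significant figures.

t = 4.43 mm

σ_allow = 559/3.9 = 143.3 MPa.
Required area A = F/σ_allow = 57400/143.3 = 400.5 mm².
t = A/w = 400.5/90.4 = 4.430 mm.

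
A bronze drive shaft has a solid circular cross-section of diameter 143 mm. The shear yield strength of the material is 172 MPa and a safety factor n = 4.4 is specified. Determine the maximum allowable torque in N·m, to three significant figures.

τ_allow = 172/4.4 = 39.09 MPa.
For a solid shaft T_allow = τ_allow·πd³/16; πd³/16 = π×143³/16 = 574200 mm³.
T_allow = 39.09×574200 = 2.244×10^7 N·mm = 22440 N·m.

T_allow = 22400 N·m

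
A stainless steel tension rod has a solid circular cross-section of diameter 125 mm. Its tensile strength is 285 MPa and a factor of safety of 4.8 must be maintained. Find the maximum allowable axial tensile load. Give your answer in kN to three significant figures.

σ_allow = 285/4.8 = 59.38 MPa.
A = πd²/4 = π×125²/4 = 12270 mm².
F_allow = σ_allow × A = 59.38×12270 = 728600 N.

F_allow = 729 kN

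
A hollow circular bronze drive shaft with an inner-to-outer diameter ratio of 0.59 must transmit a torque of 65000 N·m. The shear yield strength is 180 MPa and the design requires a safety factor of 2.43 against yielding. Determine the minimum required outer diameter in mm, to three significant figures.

τ_allow = 180/2.43 = 74.07 MPa.
For a hollow shaft τ = 16T/[πd_o³(1−k⁴)] with k = 0.59, so 1−k⁴ = 0.8788.
d_o³ = 16T/[π τ_allow (1−k⁴)] = 16×6.5000×10^7/(π×74.07×0.8788) = 5.085×10^6 mm³.
d_o = 172.0 mm.

d_o = 172 mm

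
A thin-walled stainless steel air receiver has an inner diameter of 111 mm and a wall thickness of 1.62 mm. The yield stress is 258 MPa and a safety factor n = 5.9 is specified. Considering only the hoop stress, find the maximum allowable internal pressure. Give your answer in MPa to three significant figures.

p_allow = 1.28 MPa

σ_allow = 258/5.9 = 43.73 MPa.
σ_h = pD/(2t) → p_allow = 2σ_allow t/D = 2×43.73×1.62/111 = 1.276 MPa.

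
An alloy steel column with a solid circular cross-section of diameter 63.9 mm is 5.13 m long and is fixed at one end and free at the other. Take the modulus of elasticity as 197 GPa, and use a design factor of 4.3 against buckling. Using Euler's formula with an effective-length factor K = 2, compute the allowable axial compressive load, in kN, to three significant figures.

P_allow = 3.52 kN

I = πd⁴/64 = π×63.9⁴/64 = 818400 mm⁴.
Effective length L_e = KL = 2×5.13 m = 10260 mm.
Euler critical load P_cr = π²EI/L_e² = π²×197000×818400/10260² = 15120 N.
P_allow = P_cr/n = 15120/4.3 = 3515 N.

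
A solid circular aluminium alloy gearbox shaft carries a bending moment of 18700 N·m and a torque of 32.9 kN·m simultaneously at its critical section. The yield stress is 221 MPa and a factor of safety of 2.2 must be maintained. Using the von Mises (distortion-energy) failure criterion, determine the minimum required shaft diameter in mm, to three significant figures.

d = 151 mm

σ_allow = σ_y/n = 221/2.2 = 100.5 MPa.
For a solid shaft σ_b = 32M/(πd³) and τ = 16T/(πd³), so the von Mises stress is σ' = (16/πd³)·√(4M²+3T²).
√(4M²+3T²) = √(4×(1.870×10^7)² + 3×(3.290×10^7)²) = 6.816×10^7 N·mm.
d³ = 16×6.816×10^7/(π×100.5) = 3.456×10^6 mm³.
d = 151.2 mm.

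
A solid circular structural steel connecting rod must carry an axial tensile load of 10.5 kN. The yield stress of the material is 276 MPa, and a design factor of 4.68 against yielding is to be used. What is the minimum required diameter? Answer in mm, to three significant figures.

d = 15.1 mm

Allowable stress σ_allow = 276/4.68 = 58.97 MPa.
Required area A = F/σ_allow = 10500/58.97 = 178.0 mm².
A = πd²/4 → d = √(4A/π) = 15.06 mm.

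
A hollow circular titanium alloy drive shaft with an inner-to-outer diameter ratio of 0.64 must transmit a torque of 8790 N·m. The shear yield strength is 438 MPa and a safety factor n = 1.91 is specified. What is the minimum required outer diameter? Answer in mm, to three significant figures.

d_o = 61.7 mm

τ_allow = 438/1.91 = 229.3 MPa.
For a hollow shaft τ = 16T/[πd_o³(1−k⁴)] with k = 0.64, so 1−k⁴ = 0.8322.
d_o³ = 16T/[π τ_allow (1−k⁴)] = 16×8790000/(π×229.3×0.8322) = 234600 mm³.
d_o = 61.67 mm.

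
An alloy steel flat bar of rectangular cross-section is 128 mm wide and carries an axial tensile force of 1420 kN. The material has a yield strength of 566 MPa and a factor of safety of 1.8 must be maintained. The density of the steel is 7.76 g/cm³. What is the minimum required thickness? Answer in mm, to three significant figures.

σ_allow = 566/1.8 = 314.4 MPa.
Required area A = F/σ_allow = 1420000/314.4 = 4516 mm².
t = A/w = 4516/128 = 35.28 mm.

t = 35.3 mm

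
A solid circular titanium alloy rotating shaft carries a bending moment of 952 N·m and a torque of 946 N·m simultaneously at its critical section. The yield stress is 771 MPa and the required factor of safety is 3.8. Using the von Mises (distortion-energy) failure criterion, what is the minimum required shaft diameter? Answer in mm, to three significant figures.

d = 39.8 mm

σ_allow = σ_y/n = 771/3.8 = 202.9 MPa.
For a solid shaft σ_b = 32M/(πd³) and τ = 16T/(πd³), so the von Mises stress is σ' = (16/πd³)·√(4M²+3T²).
√(4M²+3T²) = √(4×(952000)² + 3×(946000)²) = 2.512×10^6 N·mm.
d³ = 16×2.512×10^6/(π×202.9) = 63050 mm³.
d = 39.80 mm.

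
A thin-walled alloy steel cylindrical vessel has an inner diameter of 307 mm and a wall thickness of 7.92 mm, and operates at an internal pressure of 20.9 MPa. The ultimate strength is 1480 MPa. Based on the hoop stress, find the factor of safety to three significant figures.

n = 3.65

σ_h = pD/(2t) = 20.9×307/(2×7.92) = 405.1 MPa.
n = 1480/405.1 = 3.654.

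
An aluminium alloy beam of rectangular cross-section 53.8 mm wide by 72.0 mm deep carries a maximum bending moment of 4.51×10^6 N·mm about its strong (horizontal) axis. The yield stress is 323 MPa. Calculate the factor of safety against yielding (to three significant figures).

n = 3.33

Section modulus S = bh²/6 = 53.8×72.0²/6 = 46480 mm³.
σ = M/S = 4510000/46480 = 97.02 MPa.
n = 323/97.02 = 3.329.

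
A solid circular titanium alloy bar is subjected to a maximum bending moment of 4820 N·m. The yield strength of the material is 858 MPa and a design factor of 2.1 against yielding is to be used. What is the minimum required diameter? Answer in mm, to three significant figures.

σ_allow = 858/2.1 = 408.6 MPa.
For a solid circular section σ = 32M/(πd³), so d³ = 32M/(π σ_allow) = 32×4820000/(π×408.6) = 120200 mm³.
d = 49.35 mm.

d = 49.3 mm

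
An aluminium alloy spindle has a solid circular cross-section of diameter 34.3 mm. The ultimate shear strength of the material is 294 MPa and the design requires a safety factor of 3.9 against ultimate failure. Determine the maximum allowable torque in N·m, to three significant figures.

τ_allow = 294/3.9 = 75.38 MPa.
For a solid shaft T_allow = τ_allow·πd³/16; πd³/16 = π×34.3³/16 = 7923 mm³.
T_allow = 75.38×7923 = 597300 N·mm = 597.3 N·m.

T_allow = 597 N·m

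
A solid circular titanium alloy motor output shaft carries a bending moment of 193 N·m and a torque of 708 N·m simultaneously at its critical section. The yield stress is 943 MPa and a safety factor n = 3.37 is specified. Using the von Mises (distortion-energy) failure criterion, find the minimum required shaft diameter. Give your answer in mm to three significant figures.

d = 28.6 mm

σ_allow = σ_y/n = 943/3.37 = 279.8 MPa.
For a solid shaft σ_b = 32M/(πd³) and τ = 16T/(πd³), so the von Mises stress is σ' = (16/πd³)·√(4M²+3T²).
√(4M²+3T²) = √(4×(193000)² + 3×(708000)²) = 1.286×10^6 N·mm.
d³ = 16×1.286×10^6/(π×279.8) = 23400 mm³.
d = 28.60 mm.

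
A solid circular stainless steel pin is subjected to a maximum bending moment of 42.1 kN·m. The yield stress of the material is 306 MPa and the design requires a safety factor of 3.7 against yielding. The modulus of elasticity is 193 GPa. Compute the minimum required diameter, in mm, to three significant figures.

σ_allow = 306/3.7 = 82.70 MPa.
For a solid circular section σ = 32M/(πd³), so d³ = 32M/(π σ_allow) = 32×4.2100×10^7/(π×82.70) = 5.185×10^6 mm³.
d = 173.1 mm.

d = 173 mm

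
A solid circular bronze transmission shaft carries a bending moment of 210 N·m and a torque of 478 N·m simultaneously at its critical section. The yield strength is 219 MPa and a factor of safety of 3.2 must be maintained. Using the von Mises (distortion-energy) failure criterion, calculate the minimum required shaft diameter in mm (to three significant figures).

d = 41.0 mm

σ_allow = σ_y/n = 219/3.2 = 68.44 MPa.
For a solid shaft σ_b = 32M/(πd³) and τ = 16T/(πd³), so the von Mises stress is σ' = (16/πd³)·√(4M²+3T²).
√(4M²+3T²) = √(4×(210000)² + 3×(478000)²) = 928400 N·mm.
d³ = 16×928400/(π×68.44) = 69090 mm³.
d = 41.03 mm.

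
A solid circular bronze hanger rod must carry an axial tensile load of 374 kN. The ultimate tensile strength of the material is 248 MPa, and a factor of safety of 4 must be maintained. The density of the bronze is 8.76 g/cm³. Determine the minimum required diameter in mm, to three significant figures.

Allowable stress σ_allow = 248/4 = 62.00 MPa.
Required area A = F/σ_allow = 374000/62.00 = 6032 mm².
A = πd²/4 → d = √(4A/π) = 87.64 mm.

d = 87.6 mm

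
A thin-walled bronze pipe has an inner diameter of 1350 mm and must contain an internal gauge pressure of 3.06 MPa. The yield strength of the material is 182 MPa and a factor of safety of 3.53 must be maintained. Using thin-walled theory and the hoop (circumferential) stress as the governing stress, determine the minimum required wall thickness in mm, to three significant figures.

t = 40.1 mm

σ_allow = 182/3.53 = 51.56 MPa.
Hoop stress σ_h = pD/(2t), so t = pD/(2σ_allow) = 3.06×1350/(2×51.56) = 40.06 mm.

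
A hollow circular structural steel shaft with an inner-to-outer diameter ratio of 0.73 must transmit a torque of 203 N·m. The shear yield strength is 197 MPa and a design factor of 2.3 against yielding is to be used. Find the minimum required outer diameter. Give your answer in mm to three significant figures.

d_o = 25.6 mm

τ_allow = 197/2.3 = 85.65 MPa.
For a hollow shaft τ = 16T/[πd_o³(1−k⁴)] with k = 0.73, so 1−k⁴ = 0.7160.
d_o³ = 16T/[π τ_allow (1−k⁴)] = 16×203000/(π×85.65×0.7160) = 16860 mm³.
d_o = 25.64 mm.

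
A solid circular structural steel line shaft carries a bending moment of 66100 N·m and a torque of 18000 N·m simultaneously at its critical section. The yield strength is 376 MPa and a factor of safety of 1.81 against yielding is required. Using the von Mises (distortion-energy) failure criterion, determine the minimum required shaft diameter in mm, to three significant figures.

σ_allow = σ_y/n = 376/1.81 = 207.7 MPa.
For a solid shaft σ_b = 32M/(πd³) and τ = 16T/(πd³), so the von Mises stress is σ' = (16/πd³)·√(4M²+3T²).
√(4M²+3T²) = √(4×(6.610×10^7)² + 3×(1.800×10^7)²) = 1.358×10^8 N·mm.
d³ = 16×1.358×10^8/(π×207.7) = 3.330×10^6 mm³.
d = 149.3 mm.

d = 149 mm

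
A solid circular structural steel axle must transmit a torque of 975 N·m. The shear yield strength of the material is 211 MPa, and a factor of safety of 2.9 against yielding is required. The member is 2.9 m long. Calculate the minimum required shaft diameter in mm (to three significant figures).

Allowable shear stress τ_allow = 211/2.9 = 72.76 MPa.
For a solid shaft τ = 16T/(πd³), so d³ = 16T/(π τ_allow) = 16×975000/(π×72.76) = 68250 mm³.
d = (68250)^(1/3) = 40.87 mm.

d = 40.9 mm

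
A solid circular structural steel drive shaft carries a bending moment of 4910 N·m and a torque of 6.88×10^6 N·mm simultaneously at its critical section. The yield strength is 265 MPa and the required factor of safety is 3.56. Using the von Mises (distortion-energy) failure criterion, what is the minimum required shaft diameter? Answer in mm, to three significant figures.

σ_allow = σ_y/n = 265/3.56 = 74.44 MPa.
For a solid shaft σ_b = 32M/(πd³) and τ = 16T/(πd³), so the von Mises stress is σ' = (16/πd³)·√(4M²+3T²).
√(4M²+3T²) = √(4×(4.910×10^6)² + 3×(6.880×10^6)²) = 1.544×10^7 N·mm.
d³ = 16×1.544×10^7/(π×74.44) = 1.056×10^6 mm³.
d = 101.8 mm.

d = 102 mm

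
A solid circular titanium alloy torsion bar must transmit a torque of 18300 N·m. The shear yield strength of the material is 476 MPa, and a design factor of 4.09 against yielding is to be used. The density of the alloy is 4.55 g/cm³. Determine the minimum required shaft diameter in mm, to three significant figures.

d = 92.9 mm

Allowable shear stress τ_allow = 476/4.09 = 116.4 MPa.
For a solid shaft τ = 16T/(πd³), so d³ = 16T/(π τ_allow) = 16×1.8300×10^7/(π×116.4) = 800800 mm³.
d = (800800)^(1/3) = 92.86 mm.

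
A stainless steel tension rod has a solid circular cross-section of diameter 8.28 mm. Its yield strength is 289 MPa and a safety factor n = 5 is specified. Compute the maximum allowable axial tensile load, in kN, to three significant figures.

σ_allow = 289/5 = 57.80 MPa.
A = πd²/4 = π×8.28²/4 = 53.85 mm².
F_allow = σ_allow × A = 57.80×53.85 = 3112 N.

F_allow = 3.11 kN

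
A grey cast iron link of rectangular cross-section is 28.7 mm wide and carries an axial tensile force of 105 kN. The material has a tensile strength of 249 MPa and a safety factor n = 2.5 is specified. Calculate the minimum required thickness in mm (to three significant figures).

t = 36.7 mm

σ_allow = 249/2.5 = 99.60 MPa.
Required area A = F/σ_allow = 105000/99.60 = 1054 mm².
t = A/w = 1054/28.7 = 36.73 mm.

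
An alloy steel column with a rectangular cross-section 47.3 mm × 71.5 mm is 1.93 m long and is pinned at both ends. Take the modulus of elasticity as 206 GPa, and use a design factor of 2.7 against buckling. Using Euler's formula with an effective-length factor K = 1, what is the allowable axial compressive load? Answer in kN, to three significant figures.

Buckling occurs about the weak axis: I_min = h·b³/12 = 71.5×47.3³/12 = 630500 mm⁴ (b = 47.3 mm is the smaller dimension).
Effective length L_e = KL = 1×1.93 m = 1930 mm.
Euler critical load P_cr = π²EI/L_e² = π²×206000×630500/1930² = 344200 N.
P_allow = P_cr/n = 344200/2.7 = 127500 N.

P_allow = 127 kN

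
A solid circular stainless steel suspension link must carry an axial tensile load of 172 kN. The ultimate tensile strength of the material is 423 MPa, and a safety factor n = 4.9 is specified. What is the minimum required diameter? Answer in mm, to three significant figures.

d = 50.4 mm

Allowable stress σ_allow = 423/4.9 = 86.33 MPa.
Required area A = F/σ_allow = 172000/86.33 = 1992 mm².
A = πd²/4 → d = √(4A/π) = 50.37 mm.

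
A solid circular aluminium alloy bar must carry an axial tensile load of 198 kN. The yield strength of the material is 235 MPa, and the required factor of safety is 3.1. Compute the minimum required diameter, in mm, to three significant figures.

Allowable stress σ_allow = 235/3.1 = 75.81 MPa.
Required area A = F/σ_allow = 198000/75.81 = 2612 mm².
A = πd²/4 → d = √(4A/π) = 57.67 mm.

d = 57.7 mm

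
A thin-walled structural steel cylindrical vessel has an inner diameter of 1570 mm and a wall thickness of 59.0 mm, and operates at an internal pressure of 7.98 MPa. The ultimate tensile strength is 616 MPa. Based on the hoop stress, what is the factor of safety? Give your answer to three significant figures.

n = 5.80

σ_h = pD/(2t) = 7.98×1570/(2×59.0) = 106.2 MPa.
n = 616/106.2 = 5.802.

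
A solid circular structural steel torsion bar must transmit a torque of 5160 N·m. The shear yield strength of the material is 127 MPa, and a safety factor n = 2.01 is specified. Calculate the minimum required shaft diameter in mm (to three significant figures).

Allowable shear stress τ_allow = 127/2.01 = 63.18 MPa.
For a solid shaft τ = 16T/(πd³), so d³ = 16T/(π τ_allow) = 16×5160000/(π×63.18) = 415900 mm³.
d = (415900)^(1/3) = 74.65 mm.

d = 74.6 mm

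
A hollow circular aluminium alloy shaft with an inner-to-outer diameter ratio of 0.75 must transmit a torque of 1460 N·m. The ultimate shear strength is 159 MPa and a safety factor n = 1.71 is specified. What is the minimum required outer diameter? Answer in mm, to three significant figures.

τ_allow = 159/1.71 = 92.98 MPa.
For a hollow shaft τ = 16T/[πd_o³(1−k⁴)] with k = 0.75, so 1−k⁴ = 0.6836.
d_o³ = 16T/[π τ_allow (1−k⁴)] = 16×1460000/(π×92.98×0.6836) = 117000 mm³.
d_o = 48.91 mm.

d_o = 48.9 mm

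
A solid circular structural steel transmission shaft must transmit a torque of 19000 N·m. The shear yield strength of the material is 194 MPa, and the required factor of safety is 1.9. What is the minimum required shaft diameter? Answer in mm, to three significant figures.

d = 98.2 mm

Allowable shear stress τ_allow = 194/1.9 = 102.1 MPa.
For a solid shaft τ = 16T/(πd³), so d³ = 16T/(π τ_allow) = 16×1.9000×10^7/(π×102.1) = 947700 mm³.
d = (947700)^(1/3) = 98.23 mm.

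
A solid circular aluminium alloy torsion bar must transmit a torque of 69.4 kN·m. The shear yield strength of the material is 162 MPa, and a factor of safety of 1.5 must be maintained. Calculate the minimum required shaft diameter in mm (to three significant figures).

Allowable shear stress τ_allow = 162/1.5 = 108.0 MPa.
For a solid shaft τ = 16T/(πd³), so d³ = 16T/(π τ_allow) = 16×6.9400×10^7/(π×108.0) = 3.273×10^6 mm³.
d = (3.273×10^6)^(1/3) = 148.5 mm.

d = 148 mm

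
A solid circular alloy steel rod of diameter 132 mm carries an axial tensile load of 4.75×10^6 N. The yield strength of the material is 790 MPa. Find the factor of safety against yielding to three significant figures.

n = 2.28

A = πd²/4 = 13680 mm².
σ = F/A = 4750000/13680 = 347.1 MPa.
n = 790/347.1 = 2.276.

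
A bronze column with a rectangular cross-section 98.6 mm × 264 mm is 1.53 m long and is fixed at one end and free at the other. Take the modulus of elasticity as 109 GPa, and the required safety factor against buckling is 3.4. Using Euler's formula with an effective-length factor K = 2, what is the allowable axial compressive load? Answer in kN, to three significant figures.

Buckling occurs about the weak axis: I_min = h·b³/12 = 264×98.6³/12 = 2.109×10^7 mm⁴ (b = 98.6 mm is the smaller dimension).
Effective length L_e = KL = 2×1.53 m = 3060 mm.
Euler critical load P_cr = π²EI/L_e² = π²×109000×2.109×10^7/3060² = 2.423×10^6 N.
P_allow = P_cr/n = 2.423×10^6/3.4 = 712600 N.

P_allow = 713 kN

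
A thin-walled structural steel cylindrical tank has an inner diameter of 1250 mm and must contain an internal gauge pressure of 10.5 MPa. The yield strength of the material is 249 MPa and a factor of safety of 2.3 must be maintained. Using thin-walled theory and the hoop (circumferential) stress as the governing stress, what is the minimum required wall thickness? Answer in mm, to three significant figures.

t = 60.6 mm

σ_allow = 249/2.3 = 108.3 MPa.
Hoop stress σ_h = pD/(2t), so t = pD/(2σ_allow) = 10.5×1250/(2×108.3) = 60.62 mm.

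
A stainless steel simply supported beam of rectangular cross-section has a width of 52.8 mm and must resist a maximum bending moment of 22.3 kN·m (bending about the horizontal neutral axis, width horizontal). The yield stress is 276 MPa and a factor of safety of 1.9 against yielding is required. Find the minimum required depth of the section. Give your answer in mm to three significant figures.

σ_allow = 276/1.9 = 145.3 MPa.
For a rectangular section σ = 6M/(bh²), so h² = 6M/(b σ_allow) = 6×2.2300×10^7/(52.8×145.3) = 17440 mm².
h = 132.1 mm.

h = 132 mm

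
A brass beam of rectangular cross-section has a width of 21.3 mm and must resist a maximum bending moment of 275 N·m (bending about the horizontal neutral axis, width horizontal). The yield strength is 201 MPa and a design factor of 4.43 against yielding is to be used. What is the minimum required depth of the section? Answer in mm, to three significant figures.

h = 41.3 mm

σ_allow = 201/4.43 = 45.37 MPa.
For a rectangular section σ = 6M/(bh²), so h² = 6M/(b σ_allow) = 6×275000/(21.3×45.37) = 1707 mm².
h = 41.32 mm.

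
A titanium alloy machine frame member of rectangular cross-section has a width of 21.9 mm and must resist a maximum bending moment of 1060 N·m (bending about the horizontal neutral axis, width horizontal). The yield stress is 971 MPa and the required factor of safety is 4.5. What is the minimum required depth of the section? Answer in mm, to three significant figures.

σ_allow = 971/4.5 = 215.8 MPa.
For a rectangular section σ = 6M/(bh²), so h² = 6M/(b σ_allow) = 6×1060000/(21.9×215.8) = 1346 mm².
h = 36.69 mm.

h = 36.7 mm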